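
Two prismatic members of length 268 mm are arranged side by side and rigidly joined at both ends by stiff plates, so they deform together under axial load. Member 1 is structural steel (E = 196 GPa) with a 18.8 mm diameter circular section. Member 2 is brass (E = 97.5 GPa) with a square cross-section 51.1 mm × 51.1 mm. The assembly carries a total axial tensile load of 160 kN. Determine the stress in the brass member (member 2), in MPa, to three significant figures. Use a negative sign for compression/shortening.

50.5 MPa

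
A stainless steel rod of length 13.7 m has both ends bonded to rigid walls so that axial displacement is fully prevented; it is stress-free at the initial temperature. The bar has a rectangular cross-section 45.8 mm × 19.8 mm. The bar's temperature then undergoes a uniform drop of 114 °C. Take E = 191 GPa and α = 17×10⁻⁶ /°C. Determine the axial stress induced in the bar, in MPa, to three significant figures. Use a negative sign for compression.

Free thermal expansion αLΔT = 17e-6 · 13700 · -114 = -26.55 mm.
The walls impose strain ε = −(-26.55)/13700 = 1.9380e-03; σ = Eε = 191000 · 1.9380e-03 = 370.2 MPa.

370 MPa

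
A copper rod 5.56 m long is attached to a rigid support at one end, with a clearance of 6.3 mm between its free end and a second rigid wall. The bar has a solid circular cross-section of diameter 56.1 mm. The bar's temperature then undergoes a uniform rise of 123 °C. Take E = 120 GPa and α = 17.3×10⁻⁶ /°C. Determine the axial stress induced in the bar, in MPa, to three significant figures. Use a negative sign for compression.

-119 MPa

Free thermal expansion αLΔT = 17.3e-6 · 5560 · 123 = 11.83 mm.
The walls engage after the gap closes; constrained expansion = 11.83 − 6.3 = 5.531 mm.
The walls impose strain ε = −(5.531)/5560 = -9.9481e-04; σ = Eε = 120000 · -9.9481e-04 = -119.4 MPa.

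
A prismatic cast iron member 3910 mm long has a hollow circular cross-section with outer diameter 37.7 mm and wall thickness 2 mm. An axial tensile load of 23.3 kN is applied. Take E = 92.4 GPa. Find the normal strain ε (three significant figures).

A = 224.3 mm².
σ = N/A = 103.9 MPa; ε = σ/E = 103.9/92400 = 1.124e-03.

0.00112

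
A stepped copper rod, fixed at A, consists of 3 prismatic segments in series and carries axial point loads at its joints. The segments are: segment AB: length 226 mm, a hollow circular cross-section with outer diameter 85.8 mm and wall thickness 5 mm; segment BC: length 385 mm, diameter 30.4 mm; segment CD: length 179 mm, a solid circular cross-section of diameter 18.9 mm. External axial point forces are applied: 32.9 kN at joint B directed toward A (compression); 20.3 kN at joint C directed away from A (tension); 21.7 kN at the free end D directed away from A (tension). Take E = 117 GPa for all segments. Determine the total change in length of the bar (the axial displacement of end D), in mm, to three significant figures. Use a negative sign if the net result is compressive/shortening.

Internal axial forces (sectioning from the free end, tension +): N_CD = 21.7 kN, N_BC = 42 kN, N_AB = 9.1 kN.
A_AB = 1269 mm².
A_BC = 725.8 mm².
A_CD = 280.6 mm².
δ_AB = 9100·226/(1269·117000) = 0.01385 mm
δ_BC = 42000·385/(725.8·117000) = 0.1904 mm
δ_CD = 21700·179/(280.6·117000) = 0.1183 mm
δ = Σδ_i = 0.3226 mm.

0.323 mm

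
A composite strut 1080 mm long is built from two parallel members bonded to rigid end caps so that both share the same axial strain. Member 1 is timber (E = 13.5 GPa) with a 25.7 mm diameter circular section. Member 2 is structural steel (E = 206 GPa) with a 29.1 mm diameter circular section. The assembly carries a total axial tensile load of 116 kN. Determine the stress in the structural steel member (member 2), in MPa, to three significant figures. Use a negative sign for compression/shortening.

A_1 = 518.7 mm².
A_2 = 665.1 mm².
Equal strain + equilibrium ⇒ each member carries load in proportion to AE: A₁E₁ = 7003000 N, A₂E₂ = 137000000 N, ΣAE = 144000000 N.
σ₂ = P·E₂/ΣAE = 116000·206000/144000000 = 165.9 MPa.

166 MPa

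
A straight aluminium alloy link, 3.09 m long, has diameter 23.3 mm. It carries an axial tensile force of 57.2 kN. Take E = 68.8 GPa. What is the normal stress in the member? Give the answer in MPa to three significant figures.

134 MPa

A = 426.4 mm².
σ = N/A = 57200/426.4 = 134.2 MPa.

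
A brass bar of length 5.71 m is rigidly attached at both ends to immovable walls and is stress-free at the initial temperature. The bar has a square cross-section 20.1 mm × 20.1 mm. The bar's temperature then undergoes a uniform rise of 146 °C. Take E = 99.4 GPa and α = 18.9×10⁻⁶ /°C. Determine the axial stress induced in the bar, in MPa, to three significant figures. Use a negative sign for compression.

-274 MPa

Free thermal expansion αLΔT = 18.9e-6 · 5710 · 146 = 15.76 mm.
The walls impose strain ε = −(15.76)/5710 = -2.7594e-03; σ = Eε = 99400 · -2.7594e-03 = -274.3 MPa.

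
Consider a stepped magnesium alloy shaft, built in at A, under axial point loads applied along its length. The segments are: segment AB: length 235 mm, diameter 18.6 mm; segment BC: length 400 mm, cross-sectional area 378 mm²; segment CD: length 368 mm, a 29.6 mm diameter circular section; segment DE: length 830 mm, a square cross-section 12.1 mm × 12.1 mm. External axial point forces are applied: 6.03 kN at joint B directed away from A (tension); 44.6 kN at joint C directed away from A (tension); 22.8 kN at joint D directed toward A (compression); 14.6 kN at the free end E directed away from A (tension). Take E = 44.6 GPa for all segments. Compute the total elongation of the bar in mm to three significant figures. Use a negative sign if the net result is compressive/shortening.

Internal axial forces (sectioning from the free end, tension +): N_DE = 14.6 kN, N_CD = -8.2 kN, N_BC = 36.4 kN, N_AB = 42.43 kN.
A_AB = 271.7 mm².
A_CD = 688.1 mm².
A_DE = 146.4 mm².
δ_AB = 42430·235/(271.7·44600) = 0.8228 mm
δ_BC = 36400·400/(378·44600) = 0.8636 mm
δ_CD = -8200·368/(688.1·44600) = -0.09832 mm
δ_DE = 14600·830/(146.4·44600) = 1.856 mm
δ = Σδ_i = 3.444 mm.

3.44 mm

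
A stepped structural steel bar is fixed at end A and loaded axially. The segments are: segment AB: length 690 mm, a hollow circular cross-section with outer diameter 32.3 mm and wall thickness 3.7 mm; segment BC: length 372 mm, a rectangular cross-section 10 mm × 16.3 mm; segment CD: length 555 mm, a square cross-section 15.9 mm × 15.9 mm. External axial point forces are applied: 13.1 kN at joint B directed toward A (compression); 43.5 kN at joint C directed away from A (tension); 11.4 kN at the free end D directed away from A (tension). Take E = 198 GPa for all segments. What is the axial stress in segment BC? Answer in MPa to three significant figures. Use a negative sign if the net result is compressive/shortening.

Internal axial forces (sectioning from the free end, tension +): N_CD = 11.4 kN, N_BC = 54.9 kN, N_AB = 41.8 kN.
A_BC = 163 mm².
σ_BC = N_BC/A_BC = 54900/163 = 336.8 MPa.

337 MPa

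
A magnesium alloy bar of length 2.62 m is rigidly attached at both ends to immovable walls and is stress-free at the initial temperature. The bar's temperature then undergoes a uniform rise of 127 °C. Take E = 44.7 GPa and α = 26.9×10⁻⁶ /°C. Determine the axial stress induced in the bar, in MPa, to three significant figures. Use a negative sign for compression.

-153 MPa

Free thermal expansion αLΔT = 26.9e-6 · 2620 · 127 = 8.951 mm.
The walls impose strain ε = −(8.951)/2620 = -3.4163e-03; σ = Eε = 44700 · -3.4163e-03 = -152.7 MPa.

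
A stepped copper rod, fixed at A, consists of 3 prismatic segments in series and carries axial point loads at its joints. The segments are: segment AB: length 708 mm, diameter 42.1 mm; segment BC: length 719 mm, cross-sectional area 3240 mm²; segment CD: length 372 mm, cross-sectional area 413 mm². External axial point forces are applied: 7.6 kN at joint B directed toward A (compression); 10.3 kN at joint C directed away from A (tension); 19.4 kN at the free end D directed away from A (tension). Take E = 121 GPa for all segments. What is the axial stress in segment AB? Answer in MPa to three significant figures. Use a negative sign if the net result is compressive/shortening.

Internal axial forces (sectioning from the free end, tension +): N_CD = 19.4 kN, N_BC = 29.7 kN, N_AB = 22.1 kN.
A_AB = 1392 mm².
σ_AB = N_AB/A_AB = 22100/1392 = 15.88 MPa.

15.9 MPa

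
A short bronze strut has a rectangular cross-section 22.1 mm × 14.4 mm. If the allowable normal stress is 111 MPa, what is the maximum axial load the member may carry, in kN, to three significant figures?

35.3 kN

A = 318.2 mm².
P_max = σ_allow · A = 111 · 318.2 = 35320 N = 35.32 kN.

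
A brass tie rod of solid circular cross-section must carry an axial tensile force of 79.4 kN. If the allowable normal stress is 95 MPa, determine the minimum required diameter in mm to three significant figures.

32.6 mm

Required area A ≥ P/σ_allow = 79400/95 = 835.8 mm².
For a solid circular section, d ≥ √(4A/π) = 32.62 mm.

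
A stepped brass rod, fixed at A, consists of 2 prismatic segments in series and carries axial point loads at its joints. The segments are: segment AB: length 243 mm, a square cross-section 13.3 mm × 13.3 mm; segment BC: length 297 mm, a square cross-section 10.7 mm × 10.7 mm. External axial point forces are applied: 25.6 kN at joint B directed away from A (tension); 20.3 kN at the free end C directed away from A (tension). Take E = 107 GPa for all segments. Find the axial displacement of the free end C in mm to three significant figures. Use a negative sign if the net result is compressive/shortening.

Internal axial forces (sectioning from the free end, tension +): N_BC = 20.3 kN, N_AB = 45.9 kN.
A_AB = 176.9 mm².
A_BC = 114.5 mm².
δ_AB = 45900·243/(176.9·107000) = 0.5893 mm
δ_BC = 20300·297/(114.5·107000) = 0.4922 mm
δ = Σδ_i = 1.081 mm.

1.08 mm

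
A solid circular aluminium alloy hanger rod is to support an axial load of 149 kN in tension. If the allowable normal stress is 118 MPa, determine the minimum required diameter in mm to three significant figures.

Required area A ≥ P/σ_allow = 149000/118 = 1263 mm².
For a solid circular section, d ≥ √(4A/π) = 40.1 mm.

40.1 mm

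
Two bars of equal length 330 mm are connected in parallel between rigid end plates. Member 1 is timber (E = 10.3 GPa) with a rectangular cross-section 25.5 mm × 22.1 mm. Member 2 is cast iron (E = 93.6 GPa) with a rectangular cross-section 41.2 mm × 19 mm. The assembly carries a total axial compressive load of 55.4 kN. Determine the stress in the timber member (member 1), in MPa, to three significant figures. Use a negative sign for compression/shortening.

-7.22 MPa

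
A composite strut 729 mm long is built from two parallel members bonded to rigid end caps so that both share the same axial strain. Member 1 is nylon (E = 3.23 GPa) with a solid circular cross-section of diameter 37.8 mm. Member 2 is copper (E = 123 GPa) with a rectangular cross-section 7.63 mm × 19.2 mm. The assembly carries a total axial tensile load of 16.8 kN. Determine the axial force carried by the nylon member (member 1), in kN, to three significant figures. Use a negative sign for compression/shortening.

A_1 = 1122 mm².
A_2 = 146.5 mm².
Equal strain + equilibrium ⇒ each member carries load in proportion to AE: A₁E₁ = 3625000 N, A₂E₂ = 18020000 N, ΣAE = 21640000 N.
F₁ = P·A₁E₁/ΣAE = 16800·3625000/21640000 = 2814 N.

2.81 kN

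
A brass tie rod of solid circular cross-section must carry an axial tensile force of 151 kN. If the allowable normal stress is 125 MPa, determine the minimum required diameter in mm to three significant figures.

Required area A ≥ P/σ_allow = 151000/125 = 1208 mm².
For a solid circular section, d ≥ √(4A/π) = 39.22 mm.

39.2 mm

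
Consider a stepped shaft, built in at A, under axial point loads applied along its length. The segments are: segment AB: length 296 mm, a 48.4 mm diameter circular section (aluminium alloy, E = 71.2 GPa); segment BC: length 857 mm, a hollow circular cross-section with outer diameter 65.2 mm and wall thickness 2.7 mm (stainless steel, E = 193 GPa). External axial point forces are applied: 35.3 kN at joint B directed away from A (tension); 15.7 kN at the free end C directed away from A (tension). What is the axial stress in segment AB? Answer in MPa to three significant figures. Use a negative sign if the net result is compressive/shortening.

27.7 MPa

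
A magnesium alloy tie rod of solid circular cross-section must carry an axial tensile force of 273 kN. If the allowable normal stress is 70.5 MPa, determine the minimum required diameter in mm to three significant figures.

70.2 mm

Required area A ≥ P/σ_allow = 273000/70.5 = 3872 mm².
For a solid circular section, d ≥ √(4A/π) = 70.22 mm.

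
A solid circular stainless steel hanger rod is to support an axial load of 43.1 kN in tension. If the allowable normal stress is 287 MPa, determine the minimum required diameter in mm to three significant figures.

13.8 mm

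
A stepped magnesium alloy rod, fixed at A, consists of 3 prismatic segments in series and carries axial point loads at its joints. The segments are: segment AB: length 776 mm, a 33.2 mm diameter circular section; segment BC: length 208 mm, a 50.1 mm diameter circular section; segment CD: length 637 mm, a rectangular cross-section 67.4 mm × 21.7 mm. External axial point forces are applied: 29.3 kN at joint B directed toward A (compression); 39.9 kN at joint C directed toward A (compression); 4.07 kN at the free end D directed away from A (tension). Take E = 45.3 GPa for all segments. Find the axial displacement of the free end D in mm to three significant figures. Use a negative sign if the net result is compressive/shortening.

Internal axial forces (sectioning from the free end, tension +): N_CD = 4.07 kN, N_BC = -35.83 kN, N_AB = -65.13 kN.
A_AB = 865.7 mm².
A_BC = 1971 mm².
A_CD = 1463 mm².
δ_AB = -65130·776/(865.7·45300) = -1.289 mm
δ_BC = -35830·208/(1971·45300) = -0.08345 mm
δ_CD = 4070·637/(1463·45300) = 0.03913 mm
δ = Σδ_i = -1.333 mm.

-1.33 mm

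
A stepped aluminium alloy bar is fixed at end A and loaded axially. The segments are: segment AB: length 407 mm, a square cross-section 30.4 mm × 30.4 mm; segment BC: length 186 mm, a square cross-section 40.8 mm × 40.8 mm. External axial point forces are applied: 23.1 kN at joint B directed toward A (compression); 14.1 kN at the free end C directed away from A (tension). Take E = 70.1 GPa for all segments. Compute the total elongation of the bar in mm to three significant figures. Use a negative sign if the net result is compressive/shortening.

Internal axial forces (sectioning from the free end, tension +): N_BC = 14.1 kN, N_AB = -9 kN.
A_AB = 924.2 mm².
A_BC = 1665 mm².
δ_AB = -9000·407/(924.2·70100) = -0.05654 mm
δ_BC = 14100·186/(1665·70100) = 0.02247 mm
δ = Σδ_i = -0.03407 mm.

-0.0341 mm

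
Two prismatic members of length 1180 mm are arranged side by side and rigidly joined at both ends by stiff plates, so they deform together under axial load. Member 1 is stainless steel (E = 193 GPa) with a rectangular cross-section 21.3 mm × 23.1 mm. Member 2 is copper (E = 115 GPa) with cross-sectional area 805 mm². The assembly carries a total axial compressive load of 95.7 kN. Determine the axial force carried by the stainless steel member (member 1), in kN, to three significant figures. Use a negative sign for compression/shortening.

A_1 = 492 mm².
Equal strain + equilibrium ⇒ each member carries load in proportion to AE: A₁E₁ = 94960000 N, A₂E₂ = 92580000 N, ΣAE = 187500000 N.
F₁ = P·A₁E₁/ΣAE = -95700·94960000/187500000 = -48460 N.

-48.5 kN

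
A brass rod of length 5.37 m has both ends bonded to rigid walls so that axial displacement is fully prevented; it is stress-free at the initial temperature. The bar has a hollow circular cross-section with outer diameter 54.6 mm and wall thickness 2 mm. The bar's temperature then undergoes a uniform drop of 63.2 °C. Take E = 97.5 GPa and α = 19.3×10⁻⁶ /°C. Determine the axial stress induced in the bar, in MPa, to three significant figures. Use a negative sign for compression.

Free thermal expansion αLΔT = 19.3e-6 · 5370 · -63.2 = -6.55 mm.
The walls impose strain ε = −(-6.55)/5370 = 1.2198e-03; σ = Eε = 97500 · 1.2198e-03 = 118.9 MPa.

119 MPa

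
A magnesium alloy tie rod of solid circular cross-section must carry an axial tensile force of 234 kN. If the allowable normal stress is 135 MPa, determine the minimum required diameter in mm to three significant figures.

Required area A ≥ P/σ_allow = 234000/135 = 1733 mm².
For a solid circular section, d ≥ √(4A/π) = 46.98 mm.

47.0 mm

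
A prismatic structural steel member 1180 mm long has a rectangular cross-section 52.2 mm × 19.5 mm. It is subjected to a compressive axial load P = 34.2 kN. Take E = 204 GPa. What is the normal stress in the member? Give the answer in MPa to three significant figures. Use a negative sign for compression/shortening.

-33.6 MPa

A = 1018 mm².
σ = N/A = -34200/1018 = -33.6 MPa.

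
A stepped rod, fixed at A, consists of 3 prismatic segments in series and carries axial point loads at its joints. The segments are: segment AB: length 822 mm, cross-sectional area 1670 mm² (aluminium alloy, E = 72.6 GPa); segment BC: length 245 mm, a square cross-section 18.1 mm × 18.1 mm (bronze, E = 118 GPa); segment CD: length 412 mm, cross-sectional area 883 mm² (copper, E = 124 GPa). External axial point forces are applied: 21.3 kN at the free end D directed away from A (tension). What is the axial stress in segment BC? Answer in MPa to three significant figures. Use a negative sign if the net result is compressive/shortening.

65.0 MPa

Internal axial forces (sectioning from the free end, tension +): N_CD = 21.3 kN, N_BC = 21.3 kN, N_AB = 21.3 kN.
A_BC = 327.6 mm².
σ_BC = N_BC/A_BC = 21300/327.6 = 65.02 MPa.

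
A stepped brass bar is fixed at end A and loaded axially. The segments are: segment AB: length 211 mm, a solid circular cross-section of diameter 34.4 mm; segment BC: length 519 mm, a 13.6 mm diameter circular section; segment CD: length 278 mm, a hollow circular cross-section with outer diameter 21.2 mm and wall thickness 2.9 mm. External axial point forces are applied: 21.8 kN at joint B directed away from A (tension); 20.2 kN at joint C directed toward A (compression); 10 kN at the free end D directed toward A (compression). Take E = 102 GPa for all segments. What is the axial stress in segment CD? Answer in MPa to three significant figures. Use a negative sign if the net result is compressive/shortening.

-60.0 MPa

Internal axial forces (sectioning from the free end, tension +): N_CD = -10 kN, N_BC = -30.2 kN, N_AB = -8.4 kN.
A_CD = 166.7 mm².
σ_CD = N_CD/A_CD = -10000/166.7 = -59.98 MPa.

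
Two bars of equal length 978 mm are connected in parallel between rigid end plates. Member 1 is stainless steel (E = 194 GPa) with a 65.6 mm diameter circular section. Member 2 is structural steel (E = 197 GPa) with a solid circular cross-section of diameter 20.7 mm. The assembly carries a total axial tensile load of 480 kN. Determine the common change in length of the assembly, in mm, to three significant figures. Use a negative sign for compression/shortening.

A_1 = 3380 mm².
A_2 = 336.5 mm².
Equal strain + equilibrium ⇒ each member carries load in proportion to AE: A₁E₁ = 655700000 N, A₂E₂ = 66300000 N, ΣAE = 722000000 N.
δ = PL/ΣAE = 480000·978/722000000 = 0.6502 mm.

0.650 mm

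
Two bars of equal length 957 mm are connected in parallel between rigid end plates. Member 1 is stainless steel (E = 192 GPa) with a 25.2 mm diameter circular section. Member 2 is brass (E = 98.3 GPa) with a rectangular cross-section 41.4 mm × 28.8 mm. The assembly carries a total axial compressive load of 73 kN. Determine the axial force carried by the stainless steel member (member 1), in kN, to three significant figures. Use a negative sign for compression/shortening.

A_1 = 498.8 mm².
A_2 = 1192 mm².
Equal strain + equilibrium ⇒ each member carries load in proportion to AE: A₁E₁ = 95760000 N, A₂E₂ = 117200000 N, ΣAE = 213000000 N.
F₁ = P·A₁E₁/ΣAE = -73000·95760000/213000000 = -32820 N.

-32.8 kN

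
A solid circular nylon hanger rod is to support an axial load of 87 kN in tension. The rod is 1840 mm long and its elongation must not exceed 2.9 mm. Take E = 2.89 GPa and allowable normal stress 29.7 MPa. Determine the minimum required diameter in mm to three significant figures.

Required area A ≥ P/σ_allow = 87000/29.7 = 2929 mm².
For a solid circular section, d ≥ √(4A/π) = 61.07 mm.
Elongation limit: A ≥ PL/(Eδ_allow) = 87000·1840/(2890·2.9) = 19100 mm² ⇒ d ≥ 155.9 mm.
The elongation limit governs.

156 mm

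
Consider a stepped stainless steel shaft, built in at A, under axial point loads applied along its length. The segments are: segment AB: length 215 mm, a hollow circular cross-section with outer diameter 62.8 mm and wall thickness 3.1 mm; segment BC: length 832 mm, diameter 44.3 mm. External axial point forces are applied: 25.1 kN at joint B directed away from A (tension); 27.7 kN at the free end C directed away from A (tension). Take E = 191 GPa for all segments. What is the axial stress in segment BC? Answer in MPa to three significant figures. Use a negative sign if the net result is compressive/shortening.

18.0 MPa

Internal axial forces (sectioning from the free end, tension +): N_BC = 27.7 kN, N_AB = 52.8 kN.
A_BC = 1541 mm².
σ_BC = N_BC/A_BC = 27700/1541 = 17.97 MPa.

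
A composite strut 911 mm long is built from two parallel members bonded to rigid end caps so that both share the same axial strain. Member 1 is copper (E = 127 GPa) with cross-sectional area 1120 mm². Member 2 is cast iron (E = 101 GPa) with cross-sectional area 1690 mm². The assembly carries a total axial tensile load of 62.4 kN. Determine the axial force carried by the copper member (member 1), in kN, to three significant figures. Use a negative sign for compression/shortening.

28.4 kN

Equal strain + equilibrium ⇒ each member carries load in proportion to AE: A₁E₁ = 142200000 N, A₂E₂ = 170700000 N, ΣAE = 312900000 N.
F₁ = P·A₁E₁/ΣAE = 62400·142200000/312900000 = 28360 N.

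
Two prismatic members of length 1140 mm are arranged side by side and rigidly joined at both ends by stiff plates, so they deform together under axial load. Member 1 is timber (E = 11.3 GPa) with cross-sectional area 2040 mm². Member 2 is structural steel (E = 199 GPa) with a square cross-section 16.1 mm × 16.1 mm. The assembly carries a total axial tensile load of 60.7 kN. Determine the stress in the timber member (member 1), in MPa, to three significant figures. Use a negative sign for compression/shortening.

A_2 = 259.2 mm².
Equal strain + equilibrium ⇒ each member carries load in proportion to AE: A₁E₁ = 23050000 N, A₂E₂ = 51580000 N, ΣAE = 74630000 N.
σ₁ = P·E₁/ΣAE = 60700·11300/74630000 = 9.19 MPa.

9.19 MPa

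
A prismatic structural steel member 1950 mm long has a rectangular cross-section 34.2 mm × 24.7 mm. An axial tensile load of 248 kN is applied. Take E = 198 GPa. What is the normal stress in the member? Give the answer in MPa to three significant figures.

294 MPa

A = 844.7 mm².
σ = N/A = 248000/844.7 = 293.6 MPa.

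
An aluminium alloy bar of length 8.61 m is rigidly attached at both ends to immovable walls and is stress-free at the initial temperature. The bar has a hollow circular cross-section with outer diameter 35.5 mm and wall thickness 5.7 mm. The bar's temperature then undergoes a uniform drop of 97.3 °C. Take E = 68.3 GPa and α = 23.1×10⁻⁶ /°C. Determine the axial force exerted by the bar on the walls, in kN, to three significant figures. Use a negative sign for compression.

81.9 kN

Free thermal expansion αLΔT = 23.1e-6 · 8610 · -97.3 = -19.35 mm.
The walls impose strain ε = −(-19.35)/8610 = 2.2476e-03; σ = Eε = 68300 · 2.2476e-03 = 153.5 MPa.
Wall reaction R = σ·A = 153.5·533.6 = 81920 N = 81.92 kN.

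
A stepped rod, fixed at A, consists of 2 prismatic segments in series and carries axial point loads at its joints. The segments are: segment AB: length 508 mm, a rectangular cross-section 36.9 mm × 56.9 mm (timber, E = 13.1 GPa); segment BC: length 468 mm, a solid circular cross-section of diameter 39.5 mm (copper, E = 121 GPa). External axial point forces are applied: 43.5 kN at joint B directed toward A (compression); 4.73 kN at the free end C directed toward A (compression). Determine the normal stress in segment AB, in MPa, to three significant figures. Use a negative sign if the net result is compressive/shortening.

Internal axial forces (sectioning from the free end, tension +): N_BC = -4.73 kN, N_AB = -48.23 kN.
A_AB = 2100 mm².
σ_AB = N_AB/A_AB = -48230/2100 = -22.97 MPa.

-23.0 MPa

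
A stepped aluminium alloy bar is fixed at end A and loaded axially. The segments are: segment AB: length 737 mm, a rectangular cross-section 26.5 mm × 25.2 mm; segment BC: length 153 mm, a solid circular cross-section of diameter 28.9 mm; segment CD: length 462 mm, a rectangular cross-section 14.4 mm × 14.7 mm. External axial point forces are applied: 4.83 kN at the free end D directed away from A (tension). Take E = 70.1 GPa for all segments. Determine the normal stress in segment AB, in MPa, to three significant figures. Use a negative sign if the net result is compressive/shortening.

Internal axial forces (sectioning from the free end, tension +): N_CD = 4.83 kN, N_BC = 4.83 kN, N_AB = 4.83 kN.
A_AB = 667.8 mm².
σ_AB = N_AB/A_AB = 4830/667.8 = 7.233 MPa.

7.23 MPa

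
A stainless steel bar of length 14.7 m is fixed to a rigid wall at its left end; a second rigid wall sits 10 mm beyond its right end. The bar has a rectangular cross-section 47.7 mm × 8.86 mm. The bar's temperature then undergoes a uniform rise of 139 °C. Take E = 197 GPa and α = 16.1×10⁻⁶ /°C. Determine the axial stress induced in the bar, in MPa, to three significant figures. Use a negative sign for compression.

Free thermal expansion αLΔT = 16.1e-6 · 14700 · 139 = 32.9 mm.
The walls engage after the gap closes; constrained expansion = 32.9 − 10 = 22.9 mm.
The walls impose strain ε = −(22.9)/14700 = -1.5576e-03; σ = Eε = 197000 · -1.5576e-03 = -306.9 MPa.

-307 MPa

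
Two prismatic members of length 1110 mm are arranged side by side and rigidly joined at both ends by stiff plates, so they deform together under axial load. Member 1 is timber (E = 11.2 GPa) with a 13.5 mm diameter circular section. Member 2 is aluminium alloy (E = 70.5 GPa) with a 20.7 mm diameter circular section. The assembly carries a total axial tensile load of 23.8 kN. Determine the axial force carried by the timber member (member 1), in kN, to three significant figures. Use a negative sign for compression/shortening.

1.51 kN

A_1 = 143.1 mm².
A_2 = 336.5 mm².
Equal strain + equilibrium ⇒ each member carries load in proportion to AE: A₁E₁ = 1603000 N, A₂E₂ = 23730000 N, ΣAE = 25330000 N.
F₁ = P·A₁E₁/ΣAE = 23800·1603000/25330000 = 1506 N.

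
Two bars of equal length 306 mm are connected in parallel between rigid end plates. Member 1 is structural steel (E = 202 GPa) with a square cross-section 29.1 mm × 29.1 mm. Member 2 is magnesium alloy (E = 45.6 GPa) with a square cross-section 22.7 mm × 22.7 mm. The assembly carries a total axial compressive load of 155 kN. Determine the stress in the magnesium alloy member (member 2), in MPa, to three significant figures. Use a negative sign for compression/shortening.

-36.3 MPa

A_1 = 846.8 mm².
A_2 = 515.3 mm².
Equal strain + equilibrium ⇒ each member carries load in proportion to AE: A₁E₁ = 171100000 N, A₂E₂ = 23500000 N, ΣAE = 194600000 N.
σ₂ = P·E₂/ΣAE = -155000·45600/194600000 = -36.33 MPa.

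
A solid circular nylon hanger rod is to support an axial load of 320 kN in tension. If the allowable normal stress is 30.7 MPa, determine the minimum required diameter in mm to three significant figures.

Required area A ≥ P/σ_allow = 320000/30.7 = 10420 mm².
For a solid circular section, d ≥ √(4A/π) = 115.2 mm.

115 mm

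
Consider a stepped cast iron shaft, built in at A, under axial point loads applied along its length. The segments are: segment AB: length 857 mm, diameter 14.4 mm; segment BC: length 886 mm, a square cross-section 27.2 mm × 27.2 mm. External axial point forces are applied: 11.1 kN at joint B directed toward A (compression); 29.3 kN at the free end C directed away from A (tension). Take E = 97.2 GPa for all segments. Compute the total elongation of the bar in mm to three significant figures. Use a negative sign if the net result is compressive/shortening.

1.35 mm

Internal axial forces (sectioning from the free end, tension +): N_BC = 29.3 kN, N_AB = 18.2 kN.
A_AB = 162.9 mm².
A_BC = 739.8 mm².
δ_AB = 18200·857/(162.9·97200) = 0.9853 mm
δ_BC = 29300·886/(739.8·97200) = 0.361 mm
δ = Σδ_i = 1.346 mm.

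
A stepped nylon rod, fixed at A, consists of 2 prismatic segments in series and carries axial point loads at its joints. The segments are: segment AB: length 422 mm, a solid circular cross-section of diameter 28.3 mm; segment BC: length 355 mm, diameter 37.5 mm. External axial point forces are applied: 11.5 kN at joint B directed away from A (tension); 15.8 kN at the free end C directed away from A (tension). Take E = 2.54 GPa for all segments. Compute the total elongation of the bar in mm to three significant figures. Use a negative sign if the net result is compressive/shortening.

Internal axial forces (sectioning from the free end, tension +): N_BC = 15.8 kN, N_AB = 27.3 kN.
A_AB = 629 mm².
A_BC = 1104 mm².
δ_AB = 27300·422/(629·2540) = 7.211 mm
δ_BC = 15800·355/(1104·2540) = 1.999 mm
δ = Σδ_i = 9.21 mm.

9.21 mm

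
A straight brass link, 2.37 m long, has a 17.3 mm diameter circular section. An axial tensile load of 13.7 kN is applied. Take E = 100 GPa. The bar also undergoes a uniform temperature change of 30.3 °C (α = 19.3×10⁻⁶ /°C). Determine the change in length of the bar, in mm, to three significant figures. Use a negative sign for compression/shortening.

2.77 mm

A = 235.1 mm².
δ_mech = NL/(AE) = 13700·2370/(235.1·100000) = 1.381 mm.
δ_thermal = αLΔT = 19.3e-6·2370·30.3 = 1.386 mm.
δ = δ_mech + δ_thermal = 2.767 mm.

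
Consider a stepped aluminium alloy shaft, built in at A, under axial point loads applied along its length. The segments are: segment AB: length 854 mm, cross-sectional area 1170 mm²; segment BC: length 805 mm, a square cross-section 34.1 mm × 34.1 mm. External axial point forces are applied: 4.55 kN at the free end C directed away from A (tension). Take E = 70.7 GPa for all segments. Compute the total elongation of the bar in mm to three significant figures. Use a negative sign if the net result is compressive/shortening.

0.0915 mm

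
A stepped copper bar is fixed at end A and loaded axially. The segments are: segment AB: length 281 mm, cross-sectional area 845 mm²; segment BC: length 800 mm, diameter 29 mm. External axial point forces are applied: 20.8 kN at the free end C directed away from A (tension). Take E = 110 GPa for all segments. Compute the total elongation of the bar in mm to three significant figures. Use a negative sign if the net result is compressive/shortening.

Internal axial forces (sectioning from the free end, tension +): N_BC = 20.8 kN, N_AB = 20.8 kN.
A_BC = 660.5 mm².
δ_AB = 20800·281/(845·110000) = 0.06288 mm
δ_BC = 20800·800/(660.5·110000) = 0.229 mm
δ = Σδ_i = 0.2919 mm.

0.292 mm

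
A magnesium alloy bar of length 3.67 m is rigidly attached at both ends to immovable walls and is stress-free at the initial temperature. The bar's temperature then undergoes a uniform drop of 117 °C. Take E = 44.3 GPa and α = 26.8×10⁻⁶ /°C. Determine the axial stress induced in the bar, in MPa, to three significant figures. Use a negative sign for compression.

Free thermal expansion αLΔT = 26.8e-6 · 3670 · -117 = -11.51 mm.
The walls impose strain ε = −(-11.51)/3670 = 3.1356e-03; σ = Eε = 44300 · 3.1356e-03 = 138.9 MPa.

139 MPa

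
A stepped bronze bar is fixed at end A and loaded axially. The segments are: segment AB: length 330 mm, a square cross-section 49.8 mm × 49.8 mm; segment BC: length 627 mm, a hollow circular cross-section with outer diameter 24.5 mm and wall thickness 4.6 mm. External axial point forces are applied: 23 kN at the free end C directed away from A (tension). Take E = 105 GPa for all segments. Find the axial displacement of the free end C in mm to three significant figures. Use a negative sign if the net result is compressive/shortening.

Internal axial forces (sectioning from the free end, tension +): N_BC = 23 kN, N_AB = 23 kN.
A_AB = 2480 mm².
A_BC = 287.6 mm².
δ_AB = 23000·330/(2480·105000) = 0.02915 mm
δ_BC = 23000·627/(287.6·105000) = 0.4776 mm
δ = Σδ_i = 0.5067 mm.

0.507 mm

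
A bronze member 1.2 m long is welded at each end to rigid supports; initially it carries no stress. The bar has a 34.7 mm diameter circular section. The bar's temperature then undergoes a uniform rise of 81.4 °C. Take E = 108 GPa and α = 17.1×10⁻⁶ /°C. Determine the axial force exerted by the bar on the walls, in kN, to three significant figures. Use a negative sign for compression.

Free thermal expansion αLΔT = 17.1e-6 · 1200 · 81.4 = 1.67 mm.
The walls impose strain ε = −(1.67)/1200 = -1.3919e-03; σ = Eε = 108000 · -1.3919e-03 = -150.3 MPa.
Wall reaction R = σ·A = -150.3·945.7 = -142200 N = -142.2 kN.

-142 kN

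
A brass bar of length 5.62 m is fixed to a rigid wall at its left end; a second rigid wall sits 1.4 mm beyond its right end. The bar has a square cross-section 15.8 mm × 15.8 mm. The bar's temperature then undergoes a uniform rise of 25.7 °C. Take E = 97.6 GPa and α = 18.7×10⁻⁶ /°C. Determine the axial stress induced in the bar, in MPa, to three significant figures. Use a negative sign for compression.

-22.6 MPa

Free thermal expansion αLΔT = 18.7e-6 · 5620 · 25.7 = 2.701 mm.
The walls engage after the gap closes; constrained expansion = 2.701 − 1.4 = 1.301 mm.
The walls impose strain ε = −(1.301)/5620 = -2.3148e-04; σ = Eε = 97600 · -2.3148e-04 = -22.59 MPa.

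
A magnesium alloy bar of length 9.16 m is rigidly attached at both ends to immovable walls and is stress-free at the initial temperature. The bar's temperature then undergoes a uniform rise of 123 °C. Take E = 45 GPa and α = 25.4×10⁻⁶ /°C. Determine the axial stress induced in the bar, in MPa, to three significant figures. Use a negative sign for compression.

-141 MPa

Free thermal expansion αLΔT = 25.4e-6 · 9160 · 123 = 28.62 mm.
The walls impose strain ε = −(28.62)/9160 = -3.1242e-03; σ = Eε = 45000 · -3.1242e-03 = -140.6 MPa.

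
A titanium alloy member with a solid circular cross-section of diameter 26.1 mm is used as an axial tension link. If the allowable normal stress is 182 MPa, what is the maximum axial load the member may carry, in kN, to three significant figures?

97.4 kN

A = 535 mm².
P_max = σ_allow · A = 182 · 535 = 97370 N = 97.37 kN.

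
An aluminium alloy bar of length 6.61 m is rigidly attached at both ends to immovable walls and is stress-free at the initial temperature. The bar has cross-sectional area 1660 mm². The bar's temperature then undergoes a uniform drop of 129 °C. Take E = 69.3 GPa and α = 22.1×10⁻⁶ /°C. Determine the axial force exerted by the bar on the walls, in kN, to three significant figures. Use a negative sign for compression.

Free thermal expansion αLΔT = 22.1e-6 · 6610 · -129 = -18.84 mm.
The walls impose strain ε = −(-18.84)/6610 = 2.8509e-03; σ = Eε = 69300 · 2.8509e-03 = 197.6 MPa.
Wall reaction R = σ·A = 197.6·1660 = 328000 N = 328 kN.

328 kN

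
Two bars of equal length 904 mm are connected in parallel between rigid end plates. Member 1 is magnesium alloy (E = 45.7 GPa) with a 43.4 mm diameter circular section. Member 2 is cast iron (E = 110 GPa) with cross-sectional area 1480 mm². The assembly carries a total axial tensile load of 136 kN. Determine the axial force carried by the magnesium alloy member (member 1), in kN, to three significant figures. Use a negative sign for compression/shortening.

A_1 = 1479 mm².
Equal strain + equilibrium ⇒ each member carries load in proportion to AE: A₁E₁ = 67610000 N, A₂E₂ = 162800000 N, ΣAE = 230400000 N.
F₁ = P·A₁E₁/ΣAE = 136000·67610000/230400000 = 39910 N.

39.9 kN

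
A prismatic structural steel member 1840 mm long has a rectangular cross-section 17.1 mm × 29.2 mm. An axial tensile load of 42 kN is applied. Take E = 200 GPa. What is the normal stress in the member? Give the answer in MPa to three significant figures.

A = 499.3 mm².
σ = N/A = 42000/499.3 = 84.11 MPa.

84.1 MPa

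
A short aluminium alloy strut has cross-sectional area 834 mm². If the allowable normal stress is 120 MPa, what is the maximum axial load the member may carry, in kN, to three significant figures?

100 kN

P_max = σ_allow · A = 120 · 834 = 100100 N = 100.1 kN.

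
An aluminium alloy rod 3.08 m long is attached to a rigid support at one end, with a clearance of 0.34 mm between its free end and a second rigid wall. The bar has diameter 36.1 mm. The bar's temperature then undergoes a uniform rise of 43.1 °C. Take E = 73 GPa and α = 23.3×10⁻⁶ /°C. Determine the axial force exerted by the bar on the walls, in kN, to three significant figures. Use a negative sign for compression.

-66.8 kN

Free thermal expansion αLΔT = 23.3e-6 · 3080 · 43.1 = 3.093 mm.
The walls engage after the gap closes; constrained expansion = 3.093 − 0.34 = 2.753 mm.
The walls impose strain ε = −(2.753)/3080 = -8.9384e-04; σ = Eε = 73000 · -8.9384e-04 = -65.25 MPa.
Wall reaction R = σ·A = -65.25·1024 = -66790 N = -66.79 kN.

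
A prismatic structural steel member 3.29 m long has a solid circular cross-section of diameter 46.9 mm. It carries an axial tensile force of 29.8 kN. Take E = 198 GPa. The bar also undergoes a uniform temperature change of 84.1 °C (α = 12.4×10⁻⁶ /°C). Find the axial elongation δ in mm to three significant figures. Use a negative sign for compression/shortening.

3.72 mm

A = 1728 mm².
δ_mech = NL/(AE) = 29800·3290/(1728·198000) = 0.2866 mm.
δ_thermal = αLΔT = 12.4e-6·3290·84.1 = 3.431 mm.
δ = δ_mech + δ_thermal = 3.718 mm.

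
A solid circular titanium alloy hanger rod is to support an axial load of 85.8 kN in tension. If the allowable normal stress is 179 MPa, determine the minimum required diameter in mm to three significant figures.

Required area A ≥ P/σ_allow = 85800/179 = 479.3 mm².
For a solid circular section, d ≥ √(4A/π) = 24.7 mm.

24.7 mm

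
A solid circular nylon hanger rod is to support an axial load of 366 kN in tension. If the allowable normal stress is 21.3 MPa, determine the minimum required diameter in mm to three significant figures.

148 mm

Required area A ≥ P/σ_allow = 366000/21.3 = 17180 mm².
For a solid circular section, d ≥ √(4A/π) = 147.9 mm.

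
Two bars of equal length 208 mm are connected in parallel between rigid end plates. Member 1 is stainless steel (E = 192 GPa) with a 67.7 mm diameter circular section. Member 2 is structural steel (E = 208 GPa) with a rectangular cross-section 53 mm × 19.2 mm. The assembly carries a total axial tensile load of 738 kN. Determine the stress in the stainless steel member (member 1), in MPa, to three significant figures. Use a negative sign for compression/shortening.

157 MPa

A_1 = 3600 mm².
A_2 = 1018 mm².
Equal strain + equilibrium ⇒ each member carries load in proportion to AE: A₁E₁ = 691100000 N, A₂E₂ = 211700000 N, ΣAE = 902800000 N.
σ₁ = P·E₁/ΣAE = 738000·192000/902800000 = 157 MPa.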